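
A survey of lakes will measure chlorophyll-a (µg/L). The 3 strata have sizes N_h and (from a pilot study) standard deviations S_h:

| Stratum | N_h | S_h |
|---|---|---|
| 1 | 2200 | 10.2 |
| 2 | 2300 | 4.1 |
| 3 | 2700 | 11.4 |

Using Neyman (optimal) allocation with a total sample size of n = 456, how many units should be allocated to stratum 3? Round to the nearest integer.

224

Neyman allocation: n_h = n · N_h S_h / Σ N_i S_i, with n = 456.
  stratum 1: N_h·S_h = 2200·10.2 = 22440.00
  stratum 2: N_h·S_h = 2300·4.1 = 9430.00
  stratum 3: N_h·S_h = 2700·11.4 = 30780.00
Σ N_h S_h = 62650.00
n for stratum 3 = 456·30780.00/62650.00 = 224.033 → 224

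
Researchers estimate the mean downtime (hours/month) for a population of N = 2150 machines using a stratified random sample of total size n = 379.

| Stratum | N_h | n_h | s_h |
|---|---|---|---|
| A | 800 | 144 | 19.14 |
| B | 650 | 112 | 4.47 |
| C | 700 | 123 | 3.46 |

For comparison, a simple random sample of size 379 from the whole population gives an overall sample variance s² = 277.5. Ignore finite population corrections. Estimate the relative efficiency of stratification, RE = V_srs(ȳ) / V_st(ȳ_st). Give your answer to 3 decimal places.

V̂(ȳ_st) = Σ W_h² s_h²/n_h, with W_h = N_h/N and N = 2150:
  stratum A: (800/2150)²·19.14²/144 = 0.352228
  stratum B: (650/2150)²·4.47²/112 = 0.016306
  stratum C: (700/2150)²·3.46²/123 = 0.0103173
V_st = 0.378852
V_srs = s²/n = 277.5/379 = 0.73219
Relative efficiency = V_srs / V_st = 0.73219/0.378852 = 1.9327

RE ≈ 1.933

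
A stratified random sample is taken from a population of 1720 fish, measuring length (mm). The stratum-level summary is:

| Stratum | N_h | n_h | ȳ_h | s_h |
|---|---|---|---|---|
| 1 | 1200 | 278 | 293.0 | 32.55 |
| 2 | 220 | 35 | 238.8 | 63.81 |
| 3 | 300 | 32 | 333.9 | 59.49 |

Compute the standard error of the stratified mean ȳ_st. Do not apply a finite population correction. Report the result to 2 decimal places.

V̂(ȳ_st) = Σ W_h² s_h²/n_h, with W_h = N_h/N and N = 1720:
  stratum 1: (1200/1720)²·32.55²/278 = 1.85508
  stratum 2: (220/1720)²·63.81²/35 = 1.90326
  stratum 3: (300/1720)²·59.49²/32 = 3.36452
V̂(ȳ_st) = 7.12286
SE(ȳ_st) = √7.12286 = 2.66887

SE(ȳ_st) ≈ 2.67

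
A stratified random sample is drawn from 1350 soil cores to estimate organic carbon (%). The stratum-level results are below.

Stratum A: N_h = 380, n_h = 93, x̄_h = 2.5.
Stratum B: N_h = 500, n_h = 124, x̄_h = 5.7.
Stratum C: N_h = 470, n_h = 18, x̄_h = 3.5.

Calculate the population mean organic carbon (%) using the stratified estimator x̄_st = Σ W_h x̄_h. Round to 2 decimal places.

N = Σ N_h = 1350. Stratum weights W_h = N_h/N.
x̄_st = (380·2.5 + 500·5.7 + 470·3.5) / 1350 = 4.0333

x̄_st ≈ 4.03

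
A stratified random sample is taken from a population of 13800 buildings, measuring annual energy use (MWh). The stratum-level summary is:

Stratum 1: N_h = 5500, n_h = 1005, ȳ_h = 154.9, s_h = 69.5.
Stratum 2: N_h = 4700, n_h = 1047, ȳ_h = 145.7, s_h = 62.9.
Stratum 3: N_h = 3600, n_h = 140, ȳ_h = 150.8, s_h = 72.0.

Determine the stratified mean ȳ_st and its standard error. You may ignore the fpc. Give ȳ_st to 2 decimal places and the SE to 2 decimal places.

ȳ_st = Σ W_h ȳ_h = (5500·154.9 + 4700·145.7 + 3600·150.8)/13800 = 150.69710
V̂(ȳ_st) = Σ W_h² s_h²/n_h, with W_h = N_h/N and N = 13800:
  stratum 1: (5500/13800)²·69.5²/1005 = 0.763433
  stratum 2: (4700/13800)²·62.9²/1047 = 0.438321
  stratum 3: (3600/13800)²·72.0²/140 = 2.5199
V̂(ȳ_st) = 3.72166
SE(ȳ_st) = √3.72166 = 1.92916

ȳ_st ≈ 150.70, SE ≈ 1.93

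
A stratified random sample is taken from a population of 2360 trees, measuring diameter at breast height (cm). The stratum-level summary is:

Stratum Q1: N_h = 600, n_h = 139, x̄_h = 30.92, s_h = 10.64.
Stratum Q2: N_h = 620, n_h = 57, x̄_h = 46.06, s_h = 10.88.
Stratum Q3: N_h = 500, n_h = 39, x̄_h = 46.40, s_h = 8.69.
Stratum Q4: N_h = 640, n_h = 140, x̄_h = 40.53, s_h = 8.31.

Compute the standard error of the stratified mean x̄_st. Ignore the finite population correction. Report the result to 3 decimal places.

SE(x̄_st) ≈ 0.565

V̂(x̄_st) = Σ W_h² s_h²/n_h, with W_h = N_h/N and N = 2360:
  stratum Q1: (600/2360)²·10.64²/139 = 0.0526438
  stratum Q2: (620/2360)²·10.88²/57 = 0.143332
  stratum Q3: (500/2360)²·8.69²/39 = 0.0869142
  stratum Q4: (640/2360)²·8.31²/140 = 0.0362752
V̂(x̄_st) = 0.319165
SE(x̄_st) = √0.319165 = 0.564947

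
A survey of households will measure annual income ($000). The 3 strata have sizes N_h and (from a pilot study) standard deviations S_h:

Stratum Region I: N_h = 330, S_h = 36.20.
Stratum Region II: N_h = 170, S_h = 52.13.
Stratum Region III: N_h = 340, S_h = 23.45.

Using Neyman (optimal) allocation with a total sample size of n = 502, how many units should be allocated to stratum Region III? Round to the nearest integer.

Neyman allocation: n_h = n · N_h S_h / Σ N_i S_i, with n = 502.
  stratum Region I: N_h·S_h = 330·36.20 = 11946.00
  stratum Region II: N_h·S_h = 170·52.13 = 8862.10
  stratum Region III: N_h·S_h = 340·23.45 = 7973.00
Σ N_h S_h = 28781.10
n for stratum Region III = 502·7973.00/28781.10 = 139.065 → 139

139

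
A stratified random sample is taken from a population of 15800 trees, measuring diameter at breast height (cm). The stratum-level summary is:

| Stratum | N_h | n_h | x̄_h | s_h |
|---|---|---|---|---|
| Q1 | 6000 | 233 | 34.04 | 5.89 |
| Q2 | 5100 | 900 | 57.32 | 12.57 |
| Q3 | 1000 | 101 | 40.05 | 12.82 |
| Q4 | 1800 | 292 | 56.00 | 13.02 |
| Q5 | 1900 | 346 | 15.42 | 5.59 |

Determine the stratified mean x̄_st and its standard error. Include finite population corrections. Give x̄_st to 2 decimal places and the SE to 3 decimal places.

x̄_st = Σ W_h x̄_h = (6000·34.04 + 5100·57.32 + 1000·40.05 + 1800·56.00 + 1900·15.42)/15800 = 42.19747
V̂(x̄_st) = Σ W_h² (1 − n_h/N_h) s_h²/n_h, with W_h = N_h/N and N = 15800:
  stratum Q1: (6000/15800)²·(1 − 233/6000)·5.89²/233 = 0.0206377
  stratum Q2: (5100/15800)²·(1 − 900/5100)·12.57²/900 = 0.0150638
  stratum Q3: (1000/15800)²·(1 − 101/1000)·12.82²/101 = 0.00586003
  stratum Q4: (1800/15800)²·(1 − 292/1800)·13.02²/292 = 0.00631246
  stratum Q5: (1900/15800)²·(1 − 346/1900)·5.59²/346 = 0.00106816
V̂(x̄_st) = 0.0489421
SE(x̄_st) = √0.0489421 = 0.221229

x̄_st ≈ 42.20, SE ≈ 0.221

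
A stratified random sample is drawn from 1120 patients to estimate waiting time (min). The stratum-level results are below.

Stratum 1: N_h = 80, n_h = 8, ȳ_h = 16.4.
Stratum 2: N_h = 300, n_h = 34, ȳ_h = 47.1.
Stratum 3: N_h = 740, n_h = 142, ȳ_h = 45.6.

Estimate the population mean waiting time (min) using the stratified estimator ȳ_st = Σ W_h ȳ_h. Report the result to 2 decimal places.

N = Σ N_h = 1120. Stratum weights W_h = N_h/N.
ȳ_st = (80·16.4 + 300·47.1 + 740·45.6) / 1120 = 43.9161

ȳ_st ≈ 43.92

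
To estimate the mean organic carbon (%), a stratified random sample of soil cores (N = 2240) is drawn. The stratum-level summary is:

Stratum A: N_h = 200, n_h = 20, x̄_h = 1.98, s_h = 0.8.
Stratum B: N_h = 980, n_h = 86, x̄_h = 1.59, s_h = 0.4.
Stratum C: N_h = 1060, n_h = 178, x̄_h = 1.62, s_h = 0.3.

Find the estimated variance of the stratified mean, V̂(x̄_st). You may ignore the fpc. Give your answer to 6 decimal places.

V̂(x̄_st) = Σ W_h² s_h²/n_h, with W_h = N_h/N and N = 2240:
  stratum A: (200/2240)²·0.8²/20 = 0.000255102
  stratum B: (980/2240)²·0.4²/86 = 0.000356105
  stratum C: (1060/2240)²·0.3²/178 = 0.000113224
V̂(x̄_st) = 0.000724431

V̂(x̄_st) ≈ 0.000724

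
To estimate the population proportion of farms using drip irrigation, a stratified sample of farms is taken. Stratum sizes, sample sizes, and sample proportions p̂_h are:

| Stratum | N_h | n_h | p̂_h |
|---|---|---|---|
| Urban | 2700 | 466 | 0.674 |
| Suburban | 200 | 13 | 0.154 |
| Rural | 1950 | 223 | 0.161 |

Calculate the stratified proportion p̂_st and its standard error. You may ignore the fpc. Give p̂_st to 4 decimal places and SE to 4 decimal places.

N = 4850; stratum weights W_h = N_h/N.
p̂_st = Σ W_h p̂_h = (2700·0.674 + 200·0.154 + 1950·0.161)/4850 = 0.44630
V̂(p̂_st) = Σ W_h² p̂_h(1−p̂_h)/(n_h−1):
  stratum Urban: (2700/4850)²·0.674·0.326/465 = 0.000146443
  stratum Suburban: (200/4850)²·0.154·0.846/12 = 1.84623e-05
  stratum Rural: (1950/4850)²·0.161·0.839/222 = 9.83605e-05
V̂(p̂_st) = 0.000263266; SE = √V̂ = 0.0162255

p̂_st ≈ 0.4463, SE ≈ 0.0162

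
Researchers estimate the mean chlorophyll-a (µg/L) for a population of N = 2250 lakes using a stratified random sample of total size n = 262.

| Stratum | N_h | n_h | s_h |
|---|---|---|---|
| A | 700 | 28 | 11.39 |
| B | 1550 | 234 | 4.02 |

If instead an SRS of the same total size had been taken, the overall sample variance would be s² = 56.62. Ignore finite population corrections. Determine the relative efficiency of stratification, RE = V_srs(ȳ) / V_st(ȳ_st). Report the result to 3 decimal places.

V̂(ȳ_st) = Σ W_h² s_h²/n_h, with W_h = N_h/N and N = 2250:
  stratum A: (700/2250)²·11.39²/28 = 0.448457
  stratum B: (1550/2250)²·4.02²/234 = 0.0327744
V_st = 0.481231
V_srs = s²/n = 56.62/262 = 0.216107
Relative efficiency = V_srs / V_st = 0.216107/0.481231 = 0.4491

RE ≈ 0.449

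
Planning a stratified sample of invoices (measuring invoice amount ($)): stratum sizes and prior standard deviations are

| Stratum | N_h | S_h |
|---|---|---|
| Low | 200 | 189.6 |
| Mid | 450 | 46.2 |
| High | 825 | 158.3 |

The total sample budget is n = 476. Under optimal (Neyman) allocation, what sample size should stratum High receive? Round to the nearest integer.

Neyman allocation: n_h = n · N_h S_h / Σ N_i S_i, with n = 476.
  stratum Low: N_h·S_h = 200·189.6 = 37920.00
  stratum Mid: N_h·S_h = 450·46.2 = 20790.00
  stratum High: N_h·S_h = 825·158.3 = 130597.50
Σ N_h S_h = 189307.50
n for stratum High = 476·130597.50/189307.50 = 328.378 → 328

328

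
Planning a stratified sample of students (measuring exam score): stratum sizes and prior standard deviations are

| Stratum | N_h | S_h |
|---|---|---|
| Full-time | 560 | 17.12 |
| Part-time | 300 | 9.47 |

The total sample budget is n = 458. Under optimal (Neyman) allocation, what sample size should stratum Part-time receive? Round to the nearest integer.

Neyman allocation: n_h = n · N_h S_h / Σ N_i S_i, with n = 458.
  stratum Full-time: N_h·S_h = 560·17.12 = 9587.20
  stratum Part-time: N_h·S_h = 300·9.47 = 2841.00
Σ N_h S_h = 12428.20
n for stratum Part-time = 458·2841.00/12428.20 = 104.696 → 105

105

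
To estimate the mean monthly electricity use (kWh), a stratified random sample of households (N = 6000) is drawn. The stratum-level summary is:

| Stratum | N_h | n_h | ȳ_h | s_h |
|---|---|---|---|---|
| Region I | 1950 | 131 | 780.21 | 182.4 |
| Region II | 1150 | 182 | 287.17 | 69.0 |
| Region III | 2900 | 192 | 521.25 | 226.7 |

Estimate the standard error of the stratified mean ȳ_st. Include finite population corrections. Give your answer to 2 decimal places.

V̂(ȳ_st) = Σ W_h² (1 − n_h/N_h) s_h²/n_h, with W_h = N_h/N and N = 6000:
  stratum Region I: (1950/6000)²·(1 − 131/1950)·182.4²/131 = 25.0232
  stratum Region II: (1150/6000)²·(1 − 182/1150)·69.0²/182 = 0.808905
  stratum Region III: (2900/6000)²·(1 − 192/2900)·226.7²/192 = 58.391
V̂(ȳ_st) = 84.2231
SE(ȳ_st) = √84.2231 = 9.17732

SE(ȳ_st) ≈ 9.18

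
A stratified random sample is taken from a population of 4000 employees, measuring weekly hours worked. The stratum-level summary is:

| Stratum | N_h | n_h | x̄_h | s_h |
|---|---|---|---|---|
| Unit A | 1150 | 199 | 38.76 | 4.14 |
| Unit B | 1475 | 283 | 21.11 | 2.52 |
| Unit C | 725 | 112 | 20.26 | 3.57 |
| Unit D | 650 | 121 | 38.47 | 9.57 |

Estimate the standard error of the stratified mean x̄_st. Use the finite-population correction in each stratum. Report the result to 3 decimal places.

SE(x̄_st) ≈ 0.167

V̂(x̄_st) = Σ W_h² (1 − n_h/N_h) s_h²/n_h, with W_h = N_h/N and N = 4000:
  stratum Unit A: (1150/4000)²·(1 − 199/1150)·4.14²/199 = 0.00588716
  stratum Unit B: (1475/4000)²·(1 − 283/1475)·2.52²/283 = 0.00246583
  stratum Unit C: (725/4000)²·(1 − 112/725)·3.57²/112 = 0.0031608
  stratum Unit D: (650/4000)²·(1 − 121/650)·9.57²/121 = 0.0162663
V̂(x̄_st) = 0.02778
SE(x̄_st) = √0.02778 = 0.166673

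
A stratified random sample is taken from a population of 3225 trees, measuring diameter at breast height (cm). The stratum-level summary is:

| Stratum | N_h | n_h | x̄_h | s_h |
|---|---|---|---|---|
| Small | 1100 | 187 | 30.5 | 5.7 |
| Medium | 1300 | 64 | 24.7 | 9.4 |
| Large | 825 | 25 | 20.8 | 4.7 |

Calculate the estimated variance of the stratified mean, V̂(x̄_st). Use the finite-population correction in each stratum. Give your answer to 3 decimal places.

V̂(x̄_st) = Σ W_h² (1 − n_h/N_h) s_h²/n_h, with W_h = N_h/N and N = 3225:
  stratum Small: (1100/3225)²·(1 − 187/1100)·5.7²/187 = 0.0167769
  stratum Medium: (1300/3225)²·(1 − 64/1300)·9.4²/64 = 0.213294
  stratum Large: (825/3225)²·(1 − 25/825)·4.7²/25 = 0.0560712
V̂(x̄_st) = 0.286142

V̂(x̄_st) ≈ 0.286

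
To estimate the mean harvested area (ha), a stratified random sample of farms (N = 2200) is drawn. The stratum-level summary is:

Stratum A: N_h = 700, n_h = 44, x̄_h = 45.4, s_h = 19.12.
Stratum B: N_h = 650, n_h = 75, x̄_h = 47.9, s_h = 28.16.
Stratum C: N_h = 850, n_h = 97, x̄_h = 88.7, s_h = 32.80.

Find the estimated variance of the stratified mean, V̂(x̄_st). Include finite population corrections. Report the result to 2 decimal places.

V̂(x̄_st) = Σ W_h² (1 − n_h/N_h) s_h²/n_h, with W_h = N_h/N and N = 2200:
  stratum A: (700/2200)²·(1 − 44/700)·19.12²/44 = 0.788278
  stratum B: (650/2200)²·(1 − 75/650)·28.16²/75 = 0.816469
  stratum C: (850/2200)²·(1 − 97/850)·32.80²/97 = 1.46671
V̂(x̄_st) = 3.07146

V̂(x̄_st) ≈ 3.07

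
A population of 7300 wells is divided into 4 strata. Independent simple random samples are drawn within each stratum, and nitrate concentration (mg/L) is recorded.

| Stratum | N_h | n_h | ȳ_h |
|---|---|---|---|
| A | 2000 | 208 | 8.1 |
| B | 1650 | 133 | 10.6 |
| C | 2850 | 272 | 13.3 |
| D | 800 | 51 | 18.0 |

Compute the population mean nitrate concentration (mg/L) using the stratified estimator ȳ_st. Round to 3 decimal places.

N = Σ N_h = 7300. Stratum weights W_h = N_h/N.
ȳ_st = (2000·8.1 + 1650·10.6 + 2850·13.3 + 800·18.0) / 7300 = 11.78014

ȳ_st ≈ 11.780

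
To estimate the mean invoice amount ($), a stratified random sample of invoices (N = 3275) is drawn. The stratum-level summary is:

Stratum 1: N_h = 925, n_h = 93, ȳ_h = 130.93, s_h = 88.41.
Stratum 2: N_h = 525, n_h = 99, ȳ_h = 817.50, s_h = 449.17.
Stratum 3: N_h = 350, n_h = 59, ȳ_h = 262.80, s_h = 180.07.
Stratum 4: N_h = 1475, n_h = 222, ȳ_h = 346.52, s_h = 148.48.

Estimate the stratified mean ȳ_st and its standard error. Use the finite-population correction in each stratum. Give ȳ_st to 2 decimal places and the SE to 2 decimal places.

ȳ_st ≈ 352.18, SE ≈ 8.42

ȳ_st = Σ W_h ȳ_h = (925·130.93 + 525·817.50 + 350·262.80 + 1475·346.52)/3275 = 352.18160
V̂(ȳ_st) = Σ W_h² (1 − n_h/N_h) s_h²/n_h, with W_h = N_h/N and N = 3275:
  stratum 1: (925/3275)²·(1 − 93/925)·88.41²/93 = 6.03062
  stratum 2: (525/3275)²·(1 − 99/525)·449.17²/99 = 42.4945
  stratum 3: (350/3275)²·(1 − 59/350)·180.07²/59 = 5.21878
  stratum 4: (1475/3275)²·(1 − 222/1475)·148.48²/222 = 17.1121
V̂(ȳ_st) = 70.856
SE(ȳ_st) = √70.856 = 8.4176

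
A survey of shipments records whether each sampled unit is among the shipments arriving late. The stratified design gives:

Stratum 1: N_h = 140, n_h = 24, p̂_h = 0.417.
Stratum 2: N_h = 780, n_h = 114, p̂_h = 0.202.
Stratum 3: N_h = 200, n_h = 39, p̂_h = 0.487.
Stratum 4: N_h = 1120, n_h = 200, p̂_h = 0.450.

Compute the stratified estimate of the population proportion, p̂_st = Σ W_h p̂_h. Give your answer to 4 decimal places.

N = 2240; stratum weights W_h = N_h/N.
p̂_st = Σ W_h p̂_h = (140·0.417 + 780·0.202 + 200·0.487 + 1120·0.450)/2240 = 0.36488

p̂_st ≈ 0.3649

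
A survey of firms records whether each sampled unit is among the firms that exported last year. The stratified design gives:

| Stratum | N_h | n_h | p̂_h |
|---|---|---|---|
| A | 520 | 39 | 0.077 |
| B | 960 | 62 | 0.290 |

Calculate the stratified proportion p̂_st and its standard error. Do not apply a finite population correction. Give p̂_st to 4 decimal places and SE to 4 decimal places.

N = 1480; stratum weights W_h = N_h/N.
p̂_st = Σ W_h p̂_h = (520·0.077 + 960·0.290)/1480 = 0.21516
V̂(p̂_st) = Σ W_h² p̂_h(1−p̂_h)/(n_h−1):
  stratum A: (520/1480)²·0.077·0.923/38 = 0.000230883
  stratum B: (960/1480)²·0.290·0.710/61 = 0.00142019
V̂(p̂_st) = 0.00165107; SE = √V̂ = 0.0406334

p̂_st ≈ 0.2152, SE ≈ 0.0406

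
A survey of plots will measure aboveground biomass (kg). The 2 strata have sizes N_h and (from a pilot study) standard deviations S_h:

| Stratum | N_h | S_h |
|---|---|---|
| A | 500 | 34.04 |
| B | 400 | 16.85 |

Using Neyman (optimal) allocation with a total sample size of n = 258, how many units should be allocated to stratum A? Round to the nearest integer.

185

Neyman allocation: n_h = n · N_h S_h / Σ N_i S_i, with n = 258.
  stratum A: N_h·S_h = 500·34.04 = 17020.00
  stratum B: N_h·S_h = 400·16.85 = 6740.00
Σ N_h S_h = 23760.00
n for stratum A = 258·17020.00/23760.00 = 184.813 → 185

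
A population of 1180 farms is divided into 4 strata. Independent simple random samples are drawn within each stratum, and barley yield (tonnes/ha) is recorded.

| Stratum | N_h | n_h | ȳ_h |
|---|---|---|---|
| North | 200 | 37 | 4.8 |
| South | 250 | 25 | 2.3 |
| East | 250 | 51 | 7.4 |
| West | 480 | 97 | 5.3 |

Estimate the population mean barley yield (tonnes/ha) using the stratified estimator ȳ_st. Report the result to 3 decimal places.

ȳ_st ≈ 5.025

N = Σ N_h = 1180. Stratum weights W_h = N_h/N.
ȳ_st = (200·4.8 + 250·2.3 + 250·7.4 + 480·5.3) / 1180 = 5.02458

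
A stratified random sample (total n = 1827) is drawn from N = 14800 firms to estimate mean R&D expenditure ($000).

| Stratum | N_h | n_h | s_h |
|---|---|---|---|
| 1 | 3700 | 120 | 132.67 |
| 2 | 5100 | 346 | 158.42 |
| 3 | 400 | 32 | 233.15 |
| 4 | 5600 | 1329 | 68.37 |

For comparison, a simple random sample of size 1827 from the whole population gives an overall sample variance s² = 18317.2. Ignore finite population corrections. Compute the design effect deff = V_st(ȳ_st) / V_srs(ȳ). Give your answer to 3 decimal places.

deff ≈ 1.947

V̂(ȳ_st) = Σ W_h² s_h²/n_h, with W_h = N_h/N and N = 14800:
  stratum 1: (3700/14800)²·132.67²/120 = 9.16736
  stratum 2: (5100/14800)²·158.42²/346 = 8.61313
  stratum 3: (400/14800)²·233.15²/32 = 1.24084
  stratum 4: (5600/14800)²·68.37²/1329 = 0.503569
V_st = 19.5249
V_srs = s²/n = 18317.2/1827 = 10.0258
deff = V_st / V_srs = 19.5249/10.0258 = 1.9475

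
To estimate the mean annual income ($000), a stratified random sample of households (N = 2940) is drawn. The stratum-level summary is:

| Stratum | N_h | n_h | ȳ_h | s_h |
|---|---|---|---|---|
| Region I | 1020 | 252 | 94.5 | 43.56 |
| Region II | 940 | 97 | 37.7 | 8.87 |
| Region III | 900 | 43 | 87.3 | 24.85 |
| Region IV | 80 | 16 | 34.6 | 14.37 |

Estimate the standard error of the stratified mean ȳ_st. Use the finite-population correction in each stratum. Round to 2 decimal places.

SE(ȳ_st) ≈ 1.43

V̂(ȳ_st) = Σ W_h² (1 − n_h/N_h) s_h²/n_h, with W_h = N_h/N and N = 2940:
  stratum Region I: (1020/2940)²·(1 − 252/1020)·43.56²/252 = 0.682405
  stratum Region II: (940/2940)²·(1 − 97/940)·8.87²/97 = 0.0743595
  stratum Region III: (900/2940)²·(1 − 43/900)·24.85²/43 = 1.28148
  stratum Region IV: (80/2940)²·(1 − 16/80)·14.37²/16 = 0.00764485
V̂(ȳ_st) = 2.04589
SE(ȳ_st) = √2.04589 = 1.43035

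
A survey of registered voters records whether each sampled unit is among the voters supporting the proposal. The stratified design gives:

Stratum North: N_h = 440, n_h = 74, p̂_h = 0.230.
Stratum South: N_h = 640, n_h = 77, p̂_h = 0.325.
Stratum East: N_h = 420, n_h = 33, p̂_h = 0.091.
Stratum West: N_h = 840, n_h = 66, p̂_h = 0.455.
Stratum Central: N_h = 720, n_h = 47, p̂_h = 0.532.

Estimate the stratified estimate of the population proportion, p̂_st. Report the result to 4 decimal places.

N = 3060; stratum weights W_h = N_h/N.
p̂_st = Σ W_h p̂_h = (440·0.230 + 640·0.325 + 420·0.091 + 840·0.455 + 720·0.532)/3060 = 0.36361

p̂_st ≈ 0.3636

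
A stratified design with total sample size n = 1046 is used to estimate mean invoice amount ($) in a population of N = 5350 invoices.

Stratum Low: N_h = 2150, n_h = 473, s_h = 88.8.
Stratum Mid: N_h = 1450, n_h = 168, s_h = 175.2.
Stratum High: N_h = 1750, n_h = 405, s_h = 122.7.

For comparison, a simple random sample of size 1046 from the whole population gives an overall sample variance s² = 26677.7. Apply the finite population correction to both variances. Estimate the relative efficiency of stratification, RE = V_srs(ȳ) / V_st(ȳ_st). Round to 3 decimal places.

V̂(ȳ_st) = Σ W_h² (1 − n_h/N_h) s_h²/n_h, with W_h = N_h/N and N = 5350:
  stratum Low: (2150/5350)²·(1 − 473/2150)·88.8²/473 = 2.10005
  stratum Mid: (1450/5350)²·(1 − 168/1450)·175.2²/168 = 11.8661
  stratum High: (1750/5350)²·(1 − 405/1750)·122.7²/405 = 3.05694
V_st = 17.0231
V_srs = (1 − 1046/5350)·26677.7/1046 = 20.518
Relative efficiency = V_srs / V_st = 20.518/17.0231 = 1.2053

RE ≈ 1.205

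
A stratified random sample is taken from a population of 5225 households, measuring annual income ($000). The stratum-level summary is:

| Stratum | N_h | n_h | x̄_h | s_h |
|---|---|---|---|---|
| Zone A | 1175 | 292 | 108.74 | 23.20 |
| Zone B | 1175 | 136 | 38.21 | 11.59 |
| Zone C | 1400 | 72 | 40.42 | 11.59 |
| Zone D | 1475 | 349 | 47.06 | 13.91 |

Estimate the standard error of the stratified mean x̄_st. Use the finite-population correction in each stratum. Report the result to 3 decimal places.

SE(x̄_st) ≈ 0.524

V̂(x̄_st) = Σ W_h² (1 − n_h/N_h) s_h²/n_h, with W_h = N_h/N and N = 5225:
  stratum Zone A: (1175/5225)²·(1 − 292/1175)·23.20²/292 = 0.0700518
  stratum Zone B: (1175/5225)²·(1 − 136/1175)·11.59²/136 = 0.0441681
  stratum Zone C: (1400/5225)²·(1 − 72/1400)·11.59²/72 = 0.127054
  stratum Zone D: (1475/5225)²·(1 − 349/1475)·13.91²/349 = 0.0337277
V̂(x̄_st) = 0.275001
SE(x̄_st) = √0.275001 = 0.524406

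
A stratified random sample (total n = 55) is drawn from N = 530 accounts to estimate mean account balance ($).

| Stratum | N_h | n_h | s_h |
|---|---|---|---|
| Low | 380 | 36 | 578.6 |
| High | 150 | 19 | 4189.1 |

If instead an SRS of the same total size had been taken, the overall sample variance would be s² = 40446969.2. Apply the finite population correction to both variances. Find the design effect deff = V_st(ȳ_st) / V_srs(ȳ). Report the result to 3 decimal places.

deff ≈ 0.105

V̂(ȳ_st) = Σ W_h² (1 − n_h/N_h) s_h²/n_h, with W_h = N_h/N and N = 530:
  stratum Low: (380/530)²·(1 − 36/380)·578.6²/36 = 4327.58
  stratum High: (150/530)²·(1 − 19/150)·4189.1²/19 = 64609.8
V_st = 68937.4
V_srs = (1 − 55/530)·40446969.2/55 = 659084
deff = V_st / V_srs = 68937.4/659084 = 0.1046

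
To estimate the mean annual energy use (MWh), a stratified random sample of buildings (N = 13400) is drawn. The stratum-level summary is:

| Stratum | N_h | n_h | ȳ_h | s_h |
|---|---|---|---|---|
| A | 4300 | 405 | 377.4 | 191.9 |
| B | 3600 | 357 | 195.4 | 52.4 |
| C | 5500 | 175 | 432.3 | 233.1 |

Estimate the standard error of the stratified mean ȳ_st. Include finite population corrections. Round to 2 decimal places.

V̂(ȳ_st) = Σ W_h² (1 − n_h/N_h) s_h²/n_h, with W_h = N_h/N and N = 13400:
  stratum A: (4300/13400)²·(1 − 405/4300)·191.9²/405 = 8.48128
  stratum B: (3600/13400)²·(1 − 357/3600)·52.4²/357 = 0.500074
  stratum C: (5500/13400)²·(1 − 175/5500)·233.1²/175 = 50.643
V̂(ȳ_st) = 59.6243
SE(ȳ_st) = √59.6243 = 7.72168

SE(ȳ_st) ≈ 7.72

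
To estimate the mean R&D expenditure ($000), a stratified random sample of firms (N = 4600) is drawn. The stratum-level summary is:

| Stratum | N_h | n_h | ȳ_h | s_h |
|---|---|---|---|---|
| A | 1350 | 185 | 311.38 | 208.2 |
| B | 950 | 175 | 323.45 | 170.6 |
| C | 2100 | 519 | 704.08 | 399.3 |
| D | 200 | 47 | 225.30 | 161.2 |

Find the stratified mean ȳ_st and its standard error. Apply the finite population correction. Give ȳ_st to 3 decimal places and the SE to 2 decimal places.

ȳ_st = Σ W_h ȳ_h = (1350·311.38 + 950·323.45 + 2100·704.08 + 200·225.30)/4600 = 489.40620
V̂(ȳ_st) = Σ W_h² (1 − n_h/N_h) s_h²/n_h, with W_h = N_h/N and N = 4600:
  stratum A: (1350/4600)²·(1 − 185/1350)·208.2²/185 = 17.4154
  stratum B: (950/4600)²·(1 − 175/950)·170.6²/175 = 5.78668
  stratum C: (2100/4600)²·(1 − 519/2100)·399.3²/519 = 48.2022
  stratum D: (200/4600)²·(1 − 47/200)·161.2²/47 = 0.799536
V̂(ȳ_st) = 72.2038
SE(ȳ_st) = √72.2038 = 8.49728

ȳ_st ≈ 489.406, SE ≈ 8.50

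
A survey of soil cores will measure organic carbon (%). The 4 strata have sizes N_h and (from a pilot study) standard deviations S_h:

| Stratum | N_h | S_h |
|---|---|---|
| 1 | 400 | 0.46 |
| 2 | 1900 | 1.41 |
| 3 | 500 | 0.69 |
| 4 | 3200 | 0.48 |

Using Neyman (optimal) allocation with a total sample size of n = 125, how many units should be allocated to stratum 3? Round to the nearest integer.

9

Neyman allocation: n_h = n · N_h S_h / Σ N_i S_i, with n = 125.
  stratum 1: N_h·S_h = 400·0.46 = 184.00
  stratum 2: N_h·S_h = 1900·1.41 = 2679.00
  stratum 3: N_h·S_h = 500·0.69 = 345.00
  stratum 4: N_h·S_h = 3200·0.48 = 1536.00
Σ N_h S_h = 4744.00
n for stratum 3 = 125·345.00/4744.00 = 9.090 → 9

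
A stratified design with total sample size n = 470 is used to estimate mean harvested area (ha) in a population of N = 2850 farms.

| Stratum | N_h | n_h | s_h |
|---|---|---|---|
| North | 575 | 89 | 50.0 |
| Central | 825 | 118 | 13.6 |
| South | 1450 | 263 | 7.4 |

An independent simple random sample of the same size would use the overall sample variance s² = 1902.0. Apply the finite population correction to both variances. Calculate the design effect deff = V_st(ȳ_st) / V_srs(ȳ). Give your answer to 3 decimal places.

deff ≈ 0.332

V̂(ȳ_st) = Σ W_h² (1 − n_h/N_h) s_h²/n_h, with W_h = N_h/N and N = 2850:
  stratum North: (575/2850)²·(1 − 89/575)·50.0²/89 = 0.966417
  stratum Central: (825/2850)²·(1 − 118/825)·13.6²/118 = 0.112559
  stratum South: (1450/2850)²·(1 − 263/1450)·7.4²/263 = 0.0441201
V_st = 1.1231
V_srs = (1 − 470/2850)·1902.0/470 = 3.37944
deff = V_st / V_srs = 1.1231/3.37944 = 0.3323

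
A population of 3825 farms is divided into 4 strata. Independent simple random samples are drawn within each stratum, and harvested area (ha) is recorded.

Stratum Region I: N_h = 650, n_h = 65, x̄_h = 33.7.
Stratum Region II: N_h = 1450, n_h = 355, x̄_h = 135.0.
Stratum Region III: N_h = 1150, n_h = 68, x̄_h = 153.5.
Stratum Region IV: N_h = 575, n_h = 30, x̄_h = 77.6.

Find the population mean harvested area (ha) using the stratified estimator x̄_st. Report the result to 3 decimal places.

N = Σ N_h = 3825. Stratum weights W_h = N_h/N.
x̄_st = (650·33.7 + 1450·135.0 + 1150·153.5 + 575·77.6) / 3825 = 114.71895

x̄_st ≈ 114.719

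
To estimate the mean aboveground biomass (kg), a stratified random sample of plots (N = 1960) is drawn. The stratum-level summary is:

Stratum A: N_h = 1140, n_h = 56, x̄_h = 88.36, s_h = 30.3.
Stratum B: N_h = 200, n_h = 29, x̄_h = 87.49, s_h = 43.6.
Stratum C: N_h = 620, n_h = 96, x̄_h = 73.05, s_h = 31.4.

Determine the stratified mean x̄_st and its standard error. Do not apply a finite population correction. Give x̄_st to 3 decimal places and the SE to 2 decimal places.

x̄_st = Σ W_h x̄_h = (1140·88.36 + 200·87.49 + 620·73.05)/1960 = 83.42827
V̂(x̄_st) = Σ W_h² s_h²/n_h, with W_h = N_h/N and N = 1960:
  stratum A: (1140/1960)²·30.3²/56 = 5.54619
  stratum B: (200/1960)²·43.6²/29 = 0.682532
  stratum C: (620/1960)²·31.4²/96 = 1.02768
V̂(x̄_st) = 7.25641
SE(x̄_st) = √7.25641 = 2.69377

x̄_st ≈ 83.428, SE ≈ 2.69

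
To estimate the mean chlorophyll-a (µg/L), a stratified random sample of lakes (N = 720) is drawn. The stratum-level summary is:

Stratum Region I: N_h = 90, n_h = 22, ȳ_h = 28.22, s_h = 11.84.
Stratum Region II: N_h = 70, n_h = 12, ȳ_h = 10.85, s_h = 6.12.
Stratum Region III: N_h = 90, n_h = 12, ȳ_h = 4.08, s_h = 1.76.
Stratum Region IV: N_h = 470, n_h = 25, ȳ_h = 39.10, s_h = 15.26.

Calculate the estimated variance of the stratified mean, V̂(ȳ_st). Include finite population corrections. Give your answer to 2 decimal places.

V̂(ȳ_st) = Σ W_h² (1 − n_h/N_h) s_h²/n_h, with W_h = N_h/N and N = 720:
  stratum Region I: (90/720)²·(1 − 22/90)·11.84²/22 = 0.0752259
  stratum Region II: (70/720)²·(1 − 12/70)·6.12²/12 = 0.0244446
  stratum Region III: (90/720)²·(1 − 12/90)·1.76²/12 = 0.00349556
  stratum Region IV: (470/720)²·(1 − 25/470)·15.26²/25 = 3.75804
V̂(ȳ_st) = 3.86121

V̂(ȳ_st) ≈ 3.86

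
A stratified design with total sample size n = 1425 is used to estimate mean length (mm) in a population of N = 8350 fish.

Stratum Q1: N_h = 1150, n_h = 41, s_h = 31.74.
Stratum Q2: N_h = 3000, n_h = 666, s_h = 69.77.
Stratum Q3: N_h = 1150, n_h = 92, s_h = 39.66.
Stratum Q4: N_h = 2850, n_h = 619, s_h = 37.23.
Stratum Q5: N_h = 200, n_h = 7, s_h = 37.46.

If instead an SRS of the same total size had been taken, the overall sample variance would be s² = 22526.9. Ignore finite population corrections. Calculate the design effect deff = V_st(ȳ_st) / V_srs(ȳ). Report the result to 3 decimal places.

deff ≈ 0.133

V̂(ȳ_st) = Σ W_h² s_h²/n_h, with W_h = N_h/N and N = 8350:
  stratum Q1: (1150/8350)²·31.74²/41 = 0.466072
  stratum Q2: (3000/8350)²·69.77²/666 = 0.94348
  stratum Q3: (1150/8350)²·39.66²/92 = 0.324295
  stratum Q4: (2850/8350)²·37.23²/619 = 0.260863
  stratum Q5: (200/8350)²·37.46²/7 = 0.115007
V_st = 2.10972
V_srs = s²/n = 22526.9/1425 = 15.8084
deff = V_st / V_srs = 2.10972/15.8084 = 0.1335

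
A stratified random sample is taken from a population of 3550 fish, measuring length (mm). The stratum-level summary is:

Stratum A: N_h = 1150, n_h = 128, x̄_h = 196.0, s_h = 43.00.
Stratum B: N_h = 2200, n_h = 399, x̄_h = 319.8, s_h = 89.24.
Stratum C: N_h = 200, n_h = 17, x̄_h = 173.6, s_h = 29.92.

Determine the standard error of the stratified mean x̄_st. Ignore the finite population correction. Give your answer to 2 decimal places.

SE(x̄_st) ≈ 3.06

V̂(x̄_st) = Σ W_h² s_h²/n_h, with W_h = N_h/N and N = 3550:
  stratum A: (1150/3550)²·43.00²/128 = 1.51588
  stratum B: (2200/3550)²·89.24²/399 = 7.6654
  stratum C: (200/3550)²·29.92²/17 = 0.167139
V̂(x̄_st) = 9.34842
SE(x̄_st) = √9.34842 = 3.05752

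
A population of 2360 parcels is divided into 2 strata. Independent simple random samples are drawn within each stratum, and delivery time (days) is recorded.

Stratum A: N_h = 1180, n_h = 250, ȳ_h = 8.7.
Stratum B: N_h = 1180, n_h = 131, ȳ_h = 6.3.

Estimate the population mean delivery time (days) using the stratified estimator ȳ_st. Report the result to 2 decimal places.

N = Σ N_h = 2360. Stratum weights W_h = N_h/N.
ȳ_st = (1180·8.7 + 1180·6.3) / 2360 = 7.5000

ȳ_st ≈ 7.50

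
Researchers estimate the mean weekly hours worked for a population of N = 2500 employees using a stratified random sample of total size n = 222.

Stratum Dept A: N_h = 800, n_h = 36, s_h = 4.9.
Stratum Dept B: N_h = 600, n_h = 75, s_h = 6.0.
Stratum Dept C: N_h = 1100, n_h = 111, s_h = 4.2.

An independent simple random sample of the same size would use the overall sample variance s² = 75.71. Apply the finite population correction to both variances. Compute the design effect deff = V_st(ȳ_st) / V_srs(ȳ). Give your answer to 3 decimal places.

deff ≈ 0.377

V̂(ȳ_st) = Σ W_h² (1 − n_h/N_h) s_h²/n_h, with W_h = N_h/N and N = 2500:
  stratum Dept A: (800/2500)²·(1 − 36/800)·4.9²/36 = 0.0652218
  stratum Dept B: (600/2500)²·(1 − 75/600)·6.0²/75 = 0.024192
  stratum Dept C: (1100/2500)²·(1 − 111/1100)·4.2²/111 = 0.0276621
V_st = 0.117076
V_srs = (1 − 222/2500)·75.71/222 = 0.310752
deff = V_st / V_srs = 0.117076/0.310752 = 0.3768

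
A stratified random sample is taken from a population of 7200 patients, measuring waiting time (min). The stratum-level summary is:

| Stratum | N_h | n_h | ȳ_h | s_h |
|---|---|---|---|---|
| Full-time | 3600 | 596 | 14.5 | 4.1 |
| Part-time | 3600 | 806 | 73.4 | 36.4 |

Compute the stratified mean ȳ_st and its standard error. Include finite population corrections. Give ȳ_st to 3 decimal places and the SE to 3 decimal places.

ȳ_st = Σ W_h ȳ_h = (3600·14.5 + 3600·73.4)/7200 = 43.95000
V̂(ȳ_st) = Σ W_h² (1 − n_h/N_h) s_h²/n_h, with W_h = N_h/N and N = 7200:
  stratum Full-time: (3600/7200)²·(1 − 596/3600)·4.1²/596 = 0.00588381
  stratum Part-time: (3600/7200)²·(1 − 806/3600)·36.4²/806 = 0.318957
V̂(ȳ_st) = 0.32484
SE(ȳ_st) = √0.32484 = 0.569948

ȳ_st ≈ 43.950, SE ≈ 0.570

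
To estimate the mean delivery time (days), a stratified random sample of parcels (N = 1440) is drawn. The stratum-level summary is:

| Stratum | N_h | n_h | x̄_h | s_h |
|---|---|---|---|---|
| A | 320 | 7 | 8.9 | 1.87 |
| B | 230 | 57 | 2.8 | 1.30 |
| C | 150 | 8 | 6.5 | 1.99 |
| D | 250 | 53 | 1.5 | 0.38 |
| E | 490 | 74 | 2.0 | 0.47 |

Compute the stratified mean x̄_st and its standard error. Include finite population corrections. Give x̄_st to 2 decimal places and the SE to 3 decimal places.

x̄_st ≈ 4.04, SE ≈ 0.174

x̄_st = Σ W_h x̄_h = (320·8.9 + 230·2.8 + 150·6.5 + 250·1.5 + 490·2.0)/1440 = 4.04306
V̂(x̄_st) = Σ W_h² (1 − n_h/N_h) s_h²/n_h, with W_h = N_h/N and N = 1440:
  stratum A: (320/1440)²·(1 − 7/320)·1.87²/7 = 0.0241298
  stratum B: (230/1440)²·(1 − 57/230)·1.30²/57 = 0.000568933
  stratum C: (150/1440)²·(1 − 8/150)·1.99²/8 = 0.00508476
  stratum D: (250/1440)²·(1 − 53/250)·0.38²/53 = 6.47102e-05
  stratum E: (490/1440)²·(1 − 74/490)·0.47²/74 = 0.000293446
V̂(x̄_st) = 0.0301417
SE(x̄_st) = √0.0301417 = 0.173614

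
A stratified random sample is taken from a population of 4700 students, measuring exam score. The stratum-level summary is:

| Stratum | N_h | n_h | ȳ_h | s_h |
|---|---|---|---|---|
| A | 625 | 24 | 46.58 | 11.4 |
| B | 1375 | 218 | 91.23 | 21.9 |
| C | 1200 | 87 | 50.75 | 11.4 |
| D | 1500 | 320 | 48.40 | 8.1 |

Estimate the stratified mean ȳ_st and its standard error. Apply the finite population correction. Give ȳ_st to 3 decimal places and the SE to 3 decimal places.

ȳ_st ≈ 61.288, SE ≈ 0.598

ȳ_st = Σ W_h ȳ_h = (625·46.58 + 1375·91.23 + 1200·50.75 + 1500·48.40)/4700 = 61.28803
V̂(ȳ_st) = Σ W_h² (1 − n_h/N_h) s_h²/n_h, with W_h = N_h/N and N = 4700:
  stratum A: (625/4700)²·(1 − 24/625)·11.4²/24 = 0.0920783
  stratum B: (1375/4700)²·(1 − 218/1375)·21.9²/218 = 0.158443
  stratum C: (1200/4700)²·(1 − 87/1200)·11.4²/87 = 0.0903173
  stratum D: (1500/4700)²·(1 − 320/1500)·8.1²/320 = 0.0164285
V̂(ȳ_st) = 0.357267
SE(ȳ_st) = √0.357267 = 0.597718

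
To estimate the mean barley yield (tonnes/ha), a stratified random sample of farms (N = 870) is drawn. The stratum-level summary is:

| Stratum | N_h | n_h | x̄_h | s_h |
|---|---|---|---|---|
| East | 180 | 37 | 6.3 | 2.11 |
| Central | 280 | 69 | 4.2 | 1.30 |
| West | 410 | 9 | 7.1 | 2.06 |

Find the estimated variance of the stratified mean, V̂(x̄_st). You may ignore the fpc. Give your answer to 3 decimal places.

V̂(x̄_st) = Σ W_h² s_h²/n_h, with W_h = N_h/N and N = 870:
  stratum East: (180/870)²·2.11²/37 = 0.00515074
  stratum Central: (280/870)²·1.30²/69 = 0.00253697
  stratum West: (410/870)²·2.06²/9 = 0.104718
V̂(x̄_st) = 0.112406

V̂(x̄_st) ≈ 0.112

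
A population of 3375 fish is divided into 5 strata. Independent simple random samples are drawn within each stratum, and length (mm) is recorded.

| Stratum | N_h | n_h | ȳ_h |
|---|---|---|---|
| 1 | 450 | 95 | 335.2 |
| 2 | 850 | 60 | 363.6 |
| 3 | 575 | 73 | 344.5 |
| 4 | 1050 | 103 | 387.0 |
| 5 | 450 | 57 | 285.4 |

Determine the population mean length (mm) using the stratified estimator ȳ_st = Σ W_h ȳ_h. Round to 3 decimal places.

N = Σ N_h = 3375. Stratum weights W_h = N_h/N.
ȳ_st = (450·335.2 + 850·363.6 + 575·344.5 + 1050·387.0 + 450·285.4) / 3375 = 353.41259

ȳ_st ≈ 353.413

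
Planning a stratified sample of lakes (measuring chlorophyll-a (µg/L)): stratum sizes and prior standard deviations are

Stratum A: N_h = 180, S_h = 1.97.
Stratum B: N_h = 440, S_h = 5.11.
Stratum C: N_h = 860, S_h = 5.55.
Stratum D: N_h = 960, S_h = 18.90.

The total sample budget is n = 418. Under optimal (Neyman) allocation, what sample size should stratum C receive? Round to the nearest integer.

78

Neyman allocation: n_h = n · N_h S_h / Σ N_i S_i, with n = 418.
  stratum A: N_h·S_h = 180·1.97 = 354.60
  stratum B: N_h·S_h = 440·5.11 = 2248.40
  stratum C: N_h·S_h = 860·5.55 = 4773.00
  stratum D: N_h·S_h = 960·18.90 = 18144.00
Σ N_h S_h = 25520.00
n for stratum C = 418·4773.00/25520.00 = 78.178 → 78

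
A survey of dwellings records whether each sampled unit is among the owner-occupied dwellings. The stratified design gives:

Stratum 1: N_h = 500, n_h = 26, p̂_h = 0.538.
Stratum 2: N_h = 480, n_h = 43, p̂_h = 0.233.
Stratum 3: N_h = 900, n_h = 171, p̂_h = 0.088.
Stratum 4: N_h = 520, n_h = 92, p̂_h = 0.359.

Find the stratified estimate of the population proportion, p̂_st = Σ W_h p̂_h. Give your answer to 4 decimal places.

N = 2400; stratum weights W_h = N_h/N.
p̂_st = Σ W_h p̂_h = (500·0.538 + 480·0.233 + 900·0.088 + 520·0.359)/2400 = 0.26947

p̂_st ≈ 0.2695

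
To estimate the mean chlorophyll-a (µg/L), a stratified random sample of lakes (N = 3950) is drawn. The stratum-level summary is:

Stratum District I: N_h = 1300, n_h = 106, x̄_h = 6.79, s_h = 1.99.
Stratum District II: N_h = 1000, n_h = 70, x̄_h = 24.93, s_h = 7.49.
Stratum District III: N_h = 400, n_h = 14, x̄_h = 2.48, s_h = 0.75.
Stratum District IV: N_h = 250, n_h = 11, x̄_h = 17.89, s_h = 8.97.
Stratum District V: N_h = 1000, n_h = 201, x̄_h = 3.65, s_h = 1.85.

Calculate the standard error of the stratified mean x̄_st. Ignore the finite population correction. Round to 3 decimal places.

V̂(x̄_st) = Σ W_h² s_h²/n_h, with W_h = N_h/N and N = 3950:
  stratum District I: (1300/3950)²·1.99²/106 = 0.00404662
  stratum District II: (1000/3950)²·7.49²/70 = 0.0513655
  stratum District III: (400/3950)²·0.75²/14 = 0.000412022
  stratum District IV: (250/3950)²·8.97²/11 = 0.0293007
  stratum District V: (1000/3950)²·1.85²/201 = 0.00109132
V̂(x̄_st) = 0.0862162
SE(x̄_st) = √0.0862162 = 0.293626

SE(x̄_st) ≈ 0.294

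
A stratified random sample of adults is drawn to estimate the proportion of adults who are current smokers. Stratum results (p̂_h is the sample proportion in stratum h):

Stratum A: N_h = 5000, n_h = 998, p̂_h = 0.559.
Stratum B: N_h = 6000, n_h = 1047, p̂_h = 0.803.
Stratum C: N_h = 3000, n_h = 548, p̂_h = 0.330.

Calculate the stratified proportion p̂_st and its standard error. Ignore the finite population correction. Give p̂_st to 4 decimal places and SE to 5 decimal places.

N = 14000; stratum weights W_h = N_h/N.
p̂_st = Σ W_h p̂_h = (5000·0.559 + 6000·0.803 + 3000·0.330)/14000 = 0.61450
V̂(p̂_st) = Σ W_h² p̂_h(1−p̂_h)/(n_h−1):
  stratum A: (5000/14000)²·0.559·0.441/997 = 3.15384e-05
  stratum B: (6000/14000)²·0.803·0.197/1046 = 2.77777e-05
  stratum C: (3000/14000)²·0.330·0.670/547 = 1.85604e-05
V̂(p̂_st) = 7.78765e-05; SE = √V̂ = 0.00882477

p̂_st ≈ 0.6145, SE ≈ 0.00882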